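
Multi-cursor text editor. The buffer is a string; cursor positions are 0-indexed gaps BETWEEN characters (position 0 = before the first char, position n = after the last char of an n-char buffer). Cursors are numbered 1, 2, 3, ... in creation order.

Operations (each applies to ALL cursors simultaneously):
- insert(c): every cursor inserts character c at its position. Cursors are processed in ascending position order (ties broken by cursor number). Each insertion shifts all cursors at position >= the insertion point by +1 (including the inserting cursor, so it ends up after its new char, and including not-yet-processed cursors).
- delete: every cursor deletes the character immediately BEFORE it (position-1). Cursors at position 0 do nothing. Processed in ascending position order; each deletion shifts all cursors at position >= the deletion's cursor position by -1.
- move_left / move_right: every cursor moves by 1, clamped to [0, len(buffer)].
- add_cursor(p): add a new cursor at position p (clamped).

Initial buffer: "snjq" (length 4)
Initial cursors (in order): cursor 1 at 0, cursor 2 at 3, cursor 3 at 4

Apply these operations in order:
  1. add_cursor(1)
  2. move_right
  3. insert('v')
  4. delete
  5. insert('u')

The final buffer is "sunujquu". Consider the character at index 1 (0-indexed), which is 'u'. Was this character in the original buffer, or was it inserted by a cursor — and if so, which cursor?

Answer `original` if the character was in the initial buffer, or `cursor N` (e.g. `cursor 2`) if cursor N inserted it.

After op 1 (add_cursor(1)): buffer="snjq" (len 4), cursors c1@0 c4@1 c2@3 c3@4, authorship ....
After op 2 (move_right): buffer="snjq" (len 4), cursors c1@1 c4@2 c2@4 c3@4, authorship ....
After op 3 (insert('v')): buffer="svnvjqvv" (len 8), cursors c1@2 c4@4 c2@8 c3@8, authorship .1.4..23
After op 4 (delete): buffer="snjq" (len 4), cursors c1@1 c4@2 c2@4 c3@4, authorship ....
After op 5 (insert('u')): buffer="sunujquu" (len 8), cursors c1@2 c4@4 c2@8 c3@8, authorship .1.4..23
Authorship (.=original, N=cursor N): . 1 . 4 . . 2 3
Index 1: author = 1

Answer: cursor 1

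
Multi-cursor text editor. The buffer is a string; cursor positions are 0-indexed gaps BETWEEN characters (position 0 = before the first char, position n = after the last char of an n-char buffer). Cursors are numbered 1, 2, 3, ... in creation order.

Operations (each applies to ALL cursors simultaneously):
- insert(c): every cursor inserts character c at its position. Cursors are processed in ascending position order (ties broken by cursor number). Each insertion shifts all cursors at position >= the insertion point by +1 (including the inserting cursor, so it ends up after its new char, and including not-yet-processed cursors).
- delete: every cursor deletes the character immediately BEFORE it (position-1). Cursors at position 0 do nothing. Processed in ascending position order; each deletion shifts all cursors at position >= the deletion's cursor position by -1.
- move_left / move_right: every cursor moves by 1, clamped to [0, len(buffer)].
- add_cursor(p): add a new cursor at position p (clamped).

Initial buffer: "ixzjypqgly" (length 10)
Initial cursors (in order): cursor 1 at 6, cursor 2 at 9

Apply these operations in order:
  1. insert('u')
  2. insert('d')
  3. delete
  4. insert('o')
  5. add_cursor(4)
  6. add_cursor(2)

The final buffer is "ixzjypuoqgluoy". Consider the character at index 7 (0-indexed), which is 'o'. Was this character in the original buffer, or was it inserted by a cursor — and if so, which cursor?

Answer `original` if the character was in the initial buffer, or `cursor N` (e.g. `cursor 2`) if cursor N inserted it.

Answer: cursor 1

Derivation:
After op 1 (insert('u')): buffer="ixzjypuqgluy" (len 12), cursors c1@7 c2@11, authorship ......1...2.
After op 2 (insert('d')): buffer="ixzjypudqgludy" (len 14), cursors c1@8 c2@13, authorship ......11...22.
After op 3 (delete): buffer="ixzjypuqgluy" (len 12), cursors c1@7 c2@11, authorship ......1...2.
After op 4 (insert('o')): buffer="ixzjypuoqgluoy" (len 14), cursors c1@8 c2@13, authorship ......11...22.
After op 5 (add_cursor(4)): buffer="ixzjypuoqgluoy" (len 14), cursors c3@4 c1@8 c2@13, authorship ......11...22.
After op 6 (add_cursor(2)): buffer="ixzjypuoqgluoy" (len 14), cursors c4@2 c3@4 c1@8 c2@13, authorship ......11...22.
Authorship (.=original, N=cursor N): . . . . . . 1 1 . . . 2 2 .
Index 7: author = 1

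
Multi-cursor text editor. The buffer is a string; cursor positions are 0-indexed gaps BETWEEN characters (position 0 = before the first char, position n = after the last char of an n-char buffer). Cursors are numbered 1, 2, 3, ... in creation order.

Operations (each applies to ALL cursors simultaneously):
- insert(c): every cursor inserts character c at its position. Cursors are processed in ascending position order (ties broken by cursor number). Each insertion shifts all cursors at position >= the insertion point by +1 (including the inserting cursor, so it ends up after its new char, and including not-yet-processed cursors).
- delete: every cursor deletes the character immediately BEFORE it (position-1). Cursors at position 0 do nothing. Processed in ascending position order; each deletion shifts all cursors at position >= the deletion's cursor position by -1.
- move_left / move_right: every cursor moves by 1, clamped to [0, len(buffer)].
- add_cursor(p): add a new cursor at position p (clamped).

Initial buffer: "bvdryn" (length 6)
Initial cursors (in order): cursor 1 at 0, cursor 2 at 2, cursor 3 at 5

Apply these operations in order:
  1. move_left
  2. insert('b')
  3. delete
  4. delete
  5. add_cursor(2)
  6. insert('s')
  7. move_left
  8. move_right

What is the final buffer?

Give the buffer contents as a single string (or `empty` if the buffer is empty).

After op 1 (move_left): buffer="bvdryn" (len 6), cursors c1@0 c2@1 c3@4, authorship ......
After op 2 (insert('b')): buffer="bbbvdrbyn" (len 9), cursors c1@1 c2@3 c3@7, authorship 1.2...3..
After op 3 (delete): buffer="bvdryn" (len 6), cursors c1@0 c2@1 c3@4, authorship ......
After op 4 (delete): buffer="vdyn" (len 4), cursors c1@0 c2@0 c3@2, authorship ....
After op 5 (add_cursor(2)): buffer="vdyn" (len 4), cursors c1@0 c2@0 c3@2 c4@2, authorship ....
After op 6 (insert('s')): buffer="ssvdssyn" (len 8), cursors c1@2 c2@2 c3@6 c4@6, authorship 12..34..
After op 7 (move_left): buffer="ssvdssyn" (len 8), cursors c1@1 c2@1 c3@5 c4@5, authorship 12..34..
After op 8 (move_right): buffer="ssvdssyn" (len 8), cursors c1@2 c2@2 c3@6 c4@6, authorship 12..34..

Answer: ssvdssyn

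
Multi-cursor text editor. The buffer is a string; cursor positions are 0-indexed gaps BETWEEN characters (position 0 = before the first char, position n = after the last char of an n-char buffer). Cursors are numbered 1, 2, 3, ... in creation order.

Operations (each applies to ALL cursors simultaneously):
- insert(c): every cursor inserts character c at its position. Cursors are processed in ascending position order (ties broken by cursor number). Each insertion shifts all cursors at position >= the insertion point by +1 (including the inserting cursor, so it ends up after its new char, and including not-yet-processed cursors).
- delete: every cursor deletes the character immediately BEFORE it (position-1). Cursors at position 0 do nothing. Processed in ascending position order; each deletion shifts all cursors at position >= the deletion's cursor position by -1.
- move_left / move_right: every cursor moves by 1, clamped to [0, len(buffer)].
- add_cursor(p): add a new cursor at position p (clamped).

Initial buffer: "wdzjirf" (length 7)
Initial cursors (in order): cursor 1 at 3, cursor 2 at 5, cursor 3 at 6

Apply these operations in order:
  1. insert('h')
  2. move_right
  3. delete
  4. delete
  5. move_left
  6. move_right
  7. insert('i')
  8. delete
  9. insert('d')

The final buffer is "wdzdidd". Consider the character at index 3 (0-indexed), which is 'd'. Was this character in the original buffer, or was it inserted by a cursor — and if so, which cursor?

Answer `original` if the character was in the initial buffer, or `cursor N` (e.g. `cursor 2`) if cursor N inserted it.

Answer: cursor 1

Derivation:
After op 1 (insert('h')): buffer="wdzhjihrhf" (len 10), cursors c1@4 c2@7 c3@9, authorship ...1..2.3.
After op 2 (move_right): buffer="wdzhjihrhf" (len 10), cursors c1@5 c2@8 c3@10, authorship ...1..2.3.
After op 3 (delete): buffer="wdzhihh" (len 7), cursors c1@4 c2@6 c3@7, authorship ...1.23
After op 4 (delete): buffer="wdzi" (len 4), cursors c1@3 c2@4 c3@4, authorship ....
After op 5 (move_left): buffer="wdzi" (len 4), cursors c1@2 c2@3 c3@3, authorship ....
After op 6 (move_right): buffer="wdzi" (len 4), cursors c1@3 c2@4 c3@4, authorship ....
After op 7 (insert('i')): buffer="wdziiii" (len 7), cursors c1@4 c2@7 c3@7, authorship ...1.23
After op 8 (delete): buffer="wdzi" (len 4), cursors c1@3 c2@4 c3@4, authorship ....
After op 9 (insert('d')): buffer="wdzdidd" (len 7), cursors c1@4 c2@7 c3@7, authorship ...1.23
Authorship (.=original, N=cursor N): . . . 1 . 2 3
Index 3: author = 1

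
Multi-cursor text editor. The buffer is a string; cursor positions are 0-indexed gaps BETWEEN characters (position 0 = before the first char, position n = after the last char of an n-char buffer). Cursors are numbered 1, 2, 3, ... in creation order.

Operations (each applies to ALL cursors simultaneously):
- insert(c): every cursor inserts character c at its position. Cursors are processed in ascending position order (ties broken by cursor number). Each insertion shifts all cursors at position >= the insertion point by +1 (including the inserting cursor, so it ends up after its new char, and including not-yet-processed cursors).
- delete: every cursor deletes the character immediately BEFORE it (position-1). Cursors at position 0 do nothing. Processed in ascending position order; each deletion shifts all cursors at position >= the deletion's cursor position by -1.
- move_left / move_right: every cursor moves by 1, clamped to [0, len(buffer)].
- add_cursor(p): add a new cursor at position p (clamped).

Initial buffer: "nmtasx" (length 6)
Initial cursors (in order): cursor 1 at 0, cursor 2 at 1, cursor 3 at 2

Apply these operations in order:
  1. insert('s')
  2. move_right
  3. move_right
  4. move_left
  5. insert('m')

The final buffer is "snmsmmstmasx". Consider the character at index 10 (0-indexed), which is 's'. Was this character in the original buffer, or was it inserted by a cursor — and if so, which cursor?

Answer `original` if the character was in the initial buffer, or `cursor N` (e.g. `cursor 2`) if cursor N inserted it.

After op 1 (insert('s')): buffer="snsmstasx" (len 9), cursors c1@1 c2@3 c3@5, authorship 1.2.3....
After op 2 (move_right): buffer="snsmstasx" (len 9), cursors c1@2 c2@4 c3@6, authorship 1.2.3....
After op 3 (move_right): buffer="snsmstasx" (len 9), cursors c1@3 c2@5 c3@7, authorship 1.2.3....
After op 4 (move_left): buffer="snsmstasx" (len 9), cursors c1@2 c2@4 c3@6, authorship 1.2.3....
After op 5 (insert('m')): buffer="snmsmmstmasx" (len 12), cursors c1@3 c2@6 c3@9, authorship 1.12.23.3...
Authorship (.=original, N=cursor N): 1 . 1 2 . 2 3 . 3 . . .
Index 10: author = original

Answer: original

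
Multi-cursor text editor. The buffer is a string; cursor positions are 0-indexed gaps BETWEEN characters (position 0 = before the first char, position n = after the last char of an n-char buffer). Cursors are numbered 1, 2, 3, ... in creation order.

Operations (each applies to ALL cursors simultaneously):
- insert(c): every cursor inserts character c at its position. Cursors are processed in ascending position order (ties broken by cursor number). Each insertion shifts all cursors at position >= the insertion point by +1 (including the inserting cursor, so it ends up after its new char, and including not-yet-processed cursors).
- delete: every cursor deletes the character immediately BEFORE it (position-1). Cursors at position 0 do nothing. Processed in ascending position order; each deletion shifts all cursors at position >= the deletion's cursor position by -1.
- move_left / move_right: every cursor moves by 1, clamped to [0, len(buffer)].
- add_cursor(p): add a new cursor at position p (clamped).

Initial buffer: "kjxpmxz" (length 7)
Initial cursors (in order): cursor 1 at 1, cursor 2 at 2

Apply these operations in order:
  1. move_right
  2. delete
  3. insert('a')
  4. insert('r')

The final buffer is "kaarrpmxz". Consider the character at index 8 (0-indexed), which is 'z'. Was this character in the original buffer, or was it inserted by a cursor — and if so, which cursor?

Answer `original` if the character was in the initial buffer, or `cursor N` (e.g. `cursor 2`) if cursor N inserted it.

After op 1 (move_right): buffer="kjxpmxz" (len 7), cursors c1@2 c2@3, authorship .......
After op 2 (delete): buffer="kpmxz" (len 5), cursors c1@1 c2@1, authorship .....
After op 3 (insert('a')): buffer="kaapmxz" (len 7), cursors c1@3 c2@3, authorship .12....
After op 4 (insert('r')): buffer="kaarrpmxz" (len 9), cursors c1@5 c2@5, authorship .1212....
Authorship (.=original, N=cursor N): . 1 2 1 2 . . . .
Index 8: author = original

Answer: original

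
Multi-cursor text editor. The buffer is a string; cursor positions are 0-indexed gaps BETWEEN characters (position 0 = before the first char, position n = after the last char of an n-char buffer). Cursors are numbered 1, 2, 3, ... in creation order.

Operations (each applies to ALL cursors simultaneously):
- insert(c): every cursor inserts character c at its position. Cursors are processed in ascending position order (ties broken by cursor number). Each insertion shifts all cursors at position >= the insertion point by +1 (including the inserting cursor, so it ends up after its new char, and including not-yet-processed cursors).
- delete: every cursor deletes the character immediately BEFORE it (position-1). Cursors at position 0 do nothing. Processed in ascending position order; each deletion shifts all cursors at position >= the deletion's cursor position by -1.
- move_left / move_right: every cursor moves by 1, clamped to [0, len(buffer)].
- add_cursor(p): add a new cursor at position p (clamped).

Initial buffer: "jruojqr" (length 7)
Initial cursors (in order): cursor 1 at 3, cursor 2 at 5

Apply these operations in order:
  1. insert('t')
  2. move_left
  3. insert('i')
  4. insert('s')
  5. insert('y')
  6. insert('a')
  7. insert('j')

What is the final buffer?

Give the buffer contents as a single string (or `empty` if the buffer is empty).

After op 1 (insert('t')): buffer="jrutojtqr" (len 9), cursors c1@4 c2@7, authorship ...1..2..
After op 2 (move_left): buffer="jrutojtqr" (len 9), cursors c1@3 c2@6, authorship ...1..2..
After op 3 (insert('i')): buffer="jruitojitqr" (len 11), cursors c1@4 c2@8, authorship ...11..22..
After op 4 (insert('s')): buffer="jruistojistqr" (len 13), cursors c1@5 c2@10, authorship ...111..222..
After op 5 (insert('y')): buffer="jruisytojisytqr" (len 15), cursors c1@6 c2@12, authorship ...1111..2222..
After op 6 (insert('a')): buffer="jruisyatojisyatqr" (len 17), cursors c1@7 c2@14, authorship ...11111..22222..
After op 7 (insert('j')): buffer="jruisyajtojisyajtqr" (len 19), cursors c1@8 c2@16, authorship ...111111..222222..

Answer: jruisyajtojisyajtqr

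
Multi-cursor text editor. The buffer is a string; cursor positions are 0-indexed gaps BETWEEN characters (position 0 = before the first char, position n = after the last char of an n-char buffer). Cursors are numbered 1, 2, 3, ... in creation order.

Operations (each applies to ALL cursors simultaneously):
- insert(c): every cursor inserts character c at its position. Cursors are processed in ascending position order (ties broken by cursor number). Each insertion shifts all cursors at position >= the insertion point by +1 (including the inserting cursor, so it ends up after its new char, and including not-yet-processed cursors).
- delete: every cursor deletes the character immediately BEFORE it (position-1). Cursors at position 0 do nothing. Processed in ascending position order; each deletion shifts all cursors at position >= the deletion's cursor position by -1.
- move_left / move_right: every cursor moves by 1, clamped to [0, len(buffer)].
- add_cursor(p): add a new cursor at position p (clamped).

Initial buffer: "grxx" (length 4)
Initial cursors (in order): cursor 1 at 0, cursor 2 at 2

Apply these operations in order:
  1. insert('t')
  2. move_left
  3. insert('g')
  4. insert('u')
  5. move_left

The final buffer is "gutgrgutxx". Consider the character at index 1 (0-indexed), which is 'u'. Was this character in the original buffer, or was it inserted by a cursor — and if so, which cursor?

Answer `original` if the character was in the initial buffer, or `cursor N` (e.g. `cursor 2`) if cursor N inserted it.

After op 1 (insert('t')): buffer="tgrtxx" (len 6), cursors c1@1 c2@4, authorship 1..2..
After op 2 (move_left): buffer="tgrtxx" (len 6), cursors c1@0 c2@3, authorship 1..2..
After op 3 (insert('g')): buffer="gtgrgtxx" (len 8), cursors c1@1 c2@5, authorship 11..22..
After op 4 (insert('u')): buffer="gutgrgutxx" (len 10), cursors c1@2 c2@7, authorship 111..222..
After op 5 (move_left): buffer="gutgrgutxx" (len 10), cursors c1@1 c2@6, authorship 111..222..
Authorship (.=original, N=cursor N): 1 1 1 . . 2 2 2 . .
Index 1: author = 1

Answer: cursor 1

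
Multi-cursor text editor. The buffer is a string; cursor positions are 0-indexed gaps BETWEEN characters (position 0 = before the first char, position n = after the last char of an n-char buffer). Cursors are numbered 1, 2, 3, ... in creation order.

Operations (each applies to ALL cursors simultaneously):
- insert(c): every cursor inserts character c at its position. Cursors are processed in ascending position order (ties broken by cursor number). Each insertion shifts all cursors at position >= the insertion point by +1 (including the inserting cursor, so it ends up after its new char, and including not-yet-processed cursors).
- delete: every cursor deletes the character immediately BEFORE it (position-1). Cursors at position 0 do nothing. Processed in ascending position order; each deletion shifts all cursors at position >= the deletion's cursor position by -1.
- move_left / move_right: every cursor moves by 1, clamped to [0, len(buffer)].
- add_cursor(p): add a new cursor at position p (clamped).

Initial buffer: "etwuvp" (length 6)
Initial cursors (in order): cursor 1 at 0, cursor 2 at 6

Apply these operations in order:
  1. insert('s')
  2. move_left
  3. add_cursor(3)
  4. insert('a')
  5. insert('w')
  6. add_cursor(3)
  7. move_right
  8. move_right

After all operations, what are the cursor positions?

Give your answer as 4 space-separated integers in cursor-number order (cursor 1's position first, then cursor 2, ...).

After op 1 (insert('s')): buffer="setwuvps" (len 8), cursors c1@1 c2@8, authorship 1......2
After op 2 (move_left): buffer="setwuvps" (len 8), cursors c1@0 c2@7, authorship 1......2
After op 3 (add_cursor(3)): buffer="setwuvps" (len 8), cursors c1@0 c3@3 c2@7, authorship 1......2
After op 4 (insert('a')): buffer="asetawuvpas" (len 11), cursors c1@1 c3@5 c2@10, authorship 11..3....22
After op 5 (insert('w')): buffer="awsetawwuvpaws" (len 14), cursors c1@2 c3@7 c2@13, authorship 111..33....222
After op 6 (add_cursor(3)): buffer="awsetawwuvpaws" (len 14), cursors c1@2 c4@3 c3@7 c2@13, authorship 111..33....222
After op 7 (move_right): buffer="awsetawwuvpaws" (len 14), cursors c1@3 c4@4 c3@8 c2@14, authorship 111..33....222
After op 8 (move_right): buffer="awsetawwuvpaws" (len 14), cursors c1@4 c4@5 c3@9 c2@14, authorship 111..33....222

Answer: 4 14 9 5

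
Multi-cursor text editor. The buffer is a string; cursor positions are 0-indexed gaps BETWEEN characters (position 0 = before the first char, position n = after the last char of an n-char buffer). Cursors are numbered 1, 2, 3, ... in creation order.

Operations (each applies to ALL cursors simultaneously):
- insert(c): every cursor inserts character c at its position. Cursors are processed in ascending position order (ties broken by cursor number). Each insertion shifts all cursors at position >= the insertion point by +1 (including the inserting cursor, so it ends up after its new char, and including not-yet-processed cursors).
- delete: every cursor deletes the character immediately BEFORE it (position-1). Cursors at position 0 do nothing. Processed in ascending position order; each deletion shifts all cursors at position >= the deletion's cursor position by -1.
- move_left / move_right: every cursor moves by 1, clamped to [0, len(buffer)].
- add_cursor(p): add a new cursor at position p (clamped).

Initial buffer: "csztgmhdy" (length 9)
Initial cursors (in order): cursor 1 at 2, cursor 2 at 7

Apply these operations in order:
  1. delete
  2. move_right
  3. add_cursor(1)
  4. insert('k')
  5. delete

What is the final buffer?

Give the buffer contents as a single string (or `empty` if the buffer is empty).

Answer: cztgmdy

Derivation:
After op 1 (delete): buffer="cztgmdy" (len 7), cursors c1@1 c2@5, authorship .......
After op 2 (move_right): buffer="cztgmdy" (len 7), cursors c1@2 c2@6, authorship .......
After op 3 (add_cursor(1)): buffer="cztgmdy" (len 7), cursors c3@1 c1@2 c2@6, authorship .......
After op 4 (insert('k')): buffer="ckzktgmdky" (len 10), cursors c3@2 c1@4 c2@9, authorship .3.1....2.
After op 5 (delete): buffer="cztgmdy" (len 7), cursors c3@1 c1@2 c2@6, authorship .......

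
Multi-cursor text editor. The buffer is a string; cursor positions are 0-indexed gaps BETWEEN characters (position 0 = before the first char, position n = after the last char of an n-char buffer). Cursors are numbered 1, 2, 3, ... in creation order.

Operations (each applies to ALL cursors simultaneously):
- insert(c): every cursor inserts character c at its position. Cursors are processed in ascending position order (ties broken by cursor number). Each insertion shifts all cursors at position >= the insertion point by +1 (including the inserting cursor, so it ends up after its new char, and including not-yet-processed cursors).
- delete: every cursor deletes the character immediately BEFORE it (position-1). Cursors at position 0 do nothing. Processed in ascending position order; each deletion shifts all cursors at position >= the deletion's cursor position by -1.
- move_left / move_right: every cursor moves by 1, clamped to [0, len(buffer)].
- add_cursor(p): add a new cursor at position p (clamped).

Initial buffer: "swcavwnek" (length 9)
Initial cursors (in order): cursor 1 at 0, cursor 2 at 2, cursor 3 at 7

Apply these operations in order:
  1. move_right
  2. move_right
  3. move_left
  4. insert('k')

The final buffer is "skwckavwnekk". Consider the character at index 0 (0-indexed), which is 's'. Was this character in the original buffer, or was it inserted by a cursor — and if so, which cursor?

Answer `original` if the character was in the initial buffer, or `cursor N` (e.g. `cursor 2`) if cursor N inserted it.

Answer: original

Derivation:
After op 1 (move_right): buffer="swcavwnek" (len 9), cursors c1@1 c2@3 c3@8, authorship .........
After op 2 (move_right): buffer="swcavwnek" (len 9), cursors c1@2 c2@4 c3@9, authorship .........
After op 3 (move_left): buffer="swcavwnek" (len 9), cursors c1@1 c2@3 c3@8, authorship .........
After op 4 (insert('k')): buffer="skwckavwnekk" (len 12), cursors c1@2 c2@5 c3@11, authorship .1..2.....3.
Authorship (.=original, N=cursor N): . 1 . . 2 . . . . . 3 .
Index 0: author = original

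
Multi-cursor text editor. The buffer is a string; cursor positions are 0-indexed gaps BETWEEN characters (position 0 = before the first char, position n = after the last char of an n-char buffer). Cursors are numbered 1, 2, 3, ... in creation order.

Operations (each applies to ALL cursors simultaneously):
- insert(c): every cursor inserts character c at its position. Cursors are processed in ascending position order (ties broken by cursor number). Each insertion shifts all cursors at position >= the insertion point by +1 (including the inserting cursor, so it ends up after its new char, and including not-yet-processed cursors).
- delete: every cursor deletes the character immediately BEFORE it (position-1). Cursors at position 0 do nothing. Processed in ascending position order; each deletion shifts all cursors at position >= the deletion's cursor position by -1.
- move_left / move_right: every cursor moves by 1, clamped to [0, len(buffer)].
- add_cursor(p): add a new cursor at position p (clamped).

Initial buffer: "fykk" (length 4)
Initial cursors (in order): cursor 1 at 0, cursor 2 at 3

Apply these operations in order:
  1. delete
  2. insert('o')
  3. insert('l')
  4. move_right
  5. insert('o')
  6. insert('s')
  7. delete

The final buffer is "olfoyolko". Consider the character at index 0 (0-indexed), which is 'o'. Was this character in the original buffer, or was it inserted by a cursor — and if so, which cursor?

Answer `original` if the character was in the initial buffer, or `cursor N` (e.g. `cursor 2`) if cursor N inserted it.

Answer: cursor 1

Derivation:
After op 1 (delete): buffer="fyk" (len 3), cursors c1@0 c2@2, authorship ...
After op 2 (insert('o')): buffer="ofyok" (len 5), cursors c1@1 c2@4, authorship 1..2.
After op 3 (insert('l')): buffer="olfyolk" (len 7), cursors c1@2 c2@6, authorship 11..22.
After op 4 (move_right): buffer="olfyolk" (len 7), cursors c1@3 c2@7, authorship 11..22.
After op 5 (insert('o')): buffer="olfoyolko" (len 9), cursors c1@4 c2@9, authorship 11.1.22.2
After op 6 (insert('s')): buffer="olfosyolkos" (len 11), cursors c1@5 c2@11, authorship 11.11.22.22
After op 7 (delete): buffer="olfoyolko" (len 9), cursors c1@4 c2@9, authorship 11.1.22.2
Authorship (.=original, N=cursor N): 1 1 . 1 . 2 2 . 2
Index 0: author = 1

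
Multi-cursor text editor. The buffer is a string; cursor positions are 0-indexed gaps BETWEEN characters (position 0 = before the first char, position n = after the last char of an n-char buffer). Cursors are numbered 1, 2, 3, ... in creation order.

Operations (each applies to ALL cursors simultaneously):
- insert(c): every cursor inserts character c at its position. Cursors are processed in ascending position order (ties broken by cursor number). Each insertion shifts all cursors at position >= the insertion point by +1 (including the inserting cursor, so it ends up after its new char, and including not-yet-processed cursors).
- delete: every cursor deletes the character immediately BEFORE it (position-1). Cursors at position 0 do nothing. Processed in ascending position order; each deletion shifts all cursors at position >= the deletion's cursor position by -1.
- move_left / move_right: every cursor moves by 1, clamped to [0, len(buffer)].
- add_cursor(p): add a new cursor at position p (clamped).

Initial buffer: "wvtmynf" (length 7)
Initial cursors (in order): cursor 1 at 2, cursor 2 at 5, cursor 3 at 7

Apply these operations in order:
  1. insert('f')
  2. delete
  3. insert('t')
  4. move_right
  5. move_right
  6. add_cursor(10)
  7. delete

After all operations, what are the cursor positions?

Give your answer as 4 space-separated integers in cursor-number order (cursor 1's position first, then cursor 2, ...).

Answer: 4 6 6 6

Derivation:
After op 1 (insert('f')): buffer="wvftmyfnff" (len 10), cursors c1@3 c2@7 c3@10, authorship ..1...2..3
After op 2 (delete): buffer="wvtmynf" (len 7), cursors c1@2 c2@5 c3@7, authorship .......
After op 3 (insert('t')): buffer="wvttmytnft" (len 10), cursors c1@3 c2@7 c3@10, authorship ..1...2..3
After op 4 (move_right): buffer="wvttmytnft" (len 10), cursors c1@4 c2@8 c3@10, authorship ..1...2..3
After op 5 (move_right): buffer="wvttmytnft" (len 10), cursors c1@5 c2@9 c3@10, authorship ..1...2..3
After op 6 (add_cursor(10)): buffer="wvttmytnft" (len 10), cursors c1@5 c2@9 c3@10 c4@10, authorship ..1...2..3
After op 7 (delete): buffer="wvttyt" (len 6), cursors c1@4 c2@6 c3@6 c4@6, authorship ..1..2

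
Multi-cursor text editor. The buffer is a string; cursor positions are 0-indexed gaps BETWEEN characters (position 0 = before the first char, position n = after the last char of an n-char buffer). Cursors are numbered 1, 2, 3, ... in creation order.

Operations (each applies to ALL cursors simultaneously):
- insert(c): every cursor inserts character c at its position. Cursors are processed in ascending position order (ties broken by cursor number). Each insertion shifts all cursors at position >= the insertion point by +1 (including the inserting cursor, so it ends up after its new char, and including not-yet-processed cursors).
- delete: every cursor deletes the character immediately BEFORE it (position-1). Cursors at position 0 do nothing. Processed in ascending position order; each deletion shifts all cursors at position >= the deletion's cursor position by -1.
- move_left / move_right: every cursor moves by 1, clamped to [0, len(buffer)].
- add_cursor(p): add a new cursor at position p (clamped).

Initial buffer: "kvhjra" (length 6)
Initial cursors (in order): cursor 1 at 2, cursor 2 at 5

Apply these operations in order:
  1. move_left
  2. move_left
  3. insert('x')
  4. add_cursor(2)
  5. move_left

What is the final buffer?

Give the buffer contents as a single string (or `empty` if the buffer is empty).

After op 1 (move_left): buffer="kvhjra" (len 6), cursors c1@1 c2@4, authorship ......
After op 2 (move_left): buffer="kvhjra" (len 6), cursors c1@0 c2@3, authorship ......
After op 3 (insert('x')): buffer="xkvhxjra" (len 8), cursors c1@1 c2@5, authorship 1...2...
After op 4 (add_cursor(2)): buffer="xkvhxjra" (len 8), cursors c1@1 c3@2 c2@5, authorship 1...2...
After op 5 (move_left): buffer="xkvhxjra" (len 8), cursors c1@0 c3@1 c2@4, authorship 1...2...

Answer: xkvhxjra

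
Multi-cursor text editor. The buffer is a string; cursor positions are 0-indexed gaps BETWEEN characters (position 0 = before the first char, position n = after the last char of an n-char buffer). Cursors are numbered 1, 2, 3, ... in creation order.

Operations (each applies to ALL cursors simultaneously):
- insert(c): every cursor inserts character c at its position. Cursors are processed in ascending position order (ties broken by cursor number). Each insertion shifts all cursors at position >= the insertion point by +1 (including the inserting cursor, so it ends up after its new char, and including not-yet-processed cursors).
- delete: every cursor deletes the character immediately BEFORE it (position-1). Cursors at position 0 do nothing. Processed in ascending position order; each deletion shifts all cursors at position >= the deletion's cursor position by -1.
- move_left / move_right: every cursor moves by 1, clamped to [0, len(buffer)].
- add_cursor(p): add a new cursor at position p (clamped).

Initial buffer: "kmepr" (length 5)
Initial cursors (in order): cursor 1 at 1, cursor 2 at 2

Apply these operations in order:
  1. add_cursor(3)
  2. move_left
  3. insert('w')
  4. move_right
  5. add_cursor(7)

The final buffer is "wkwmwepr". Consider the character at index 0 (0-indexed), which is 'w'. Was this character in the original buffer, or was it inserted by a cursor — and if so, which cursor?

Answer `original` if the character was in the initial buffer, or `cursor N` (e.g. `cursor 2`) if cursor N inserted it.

After op 1 (add_cursor(3)): buffer="kmepr" (len 5), cursors c1@1 c2@2 c3@3, authorship .....
After op 2 (move_left): buffer="kmepr" (len 5), cursors c1@0 c2@1 c3@2, authorship .....
After op 3 (insert('w')): buffer="wkwmwepr" (len 8), cursors c1@1 c2@3 c3@5, authorship 1.2.3...
After op 4 (move_right): buffer="wkwmwepr" (len 8), cursors c1@2 c2@4 c3@6, authorship 1.2.3...
After op 5 (add_cursor(7)): buffer="wkwmwepr" (len 8), cursors c1@2 c2@4 c3@6 c4@7, authorship 1.2.3...
Authorship (.=original, N=cursor N): 1 . 2 . 3 . . .
Index 0: author = 1

Answer: cursor 1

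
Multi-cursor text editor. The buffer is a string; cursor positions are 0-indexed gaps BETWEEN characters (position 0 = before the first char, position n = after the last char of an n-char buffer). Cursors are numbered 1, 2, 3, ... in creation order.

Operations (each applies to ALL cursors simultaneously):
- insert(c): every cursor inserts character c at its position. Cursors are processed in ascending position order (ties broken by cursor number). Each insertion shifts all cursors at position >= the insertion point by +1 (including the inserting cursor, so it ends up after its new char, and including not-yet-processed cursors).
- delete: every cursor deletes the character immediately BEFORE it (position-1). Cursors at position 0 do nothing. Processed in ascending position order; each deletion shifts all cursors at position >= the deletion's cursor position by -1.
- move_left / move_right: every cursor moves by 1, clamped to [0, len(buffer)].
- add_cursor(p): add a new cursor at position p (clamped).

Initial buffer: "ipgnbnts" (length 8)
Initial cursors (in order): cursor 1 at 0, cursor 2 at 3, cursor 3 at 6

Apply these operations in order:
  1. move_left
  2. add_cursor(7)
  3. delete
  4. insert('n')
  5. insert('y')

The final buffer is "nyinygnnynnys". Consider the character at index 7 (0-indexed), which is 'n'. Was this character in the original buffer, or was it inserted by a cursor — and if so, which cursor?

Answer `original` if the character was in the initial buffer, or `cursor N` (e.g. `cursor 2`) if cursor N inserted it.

After op 1 (move_left): buffer="ipgnbnts" (len 8), cursors c1@0 c2@2 c3@5, authorship ........
After op 2 (add_cursor(7)): buffer="ipgnbnts" (len 8), cursors c1@0 c2@2 c3@5 c4@7, authorship ........
After op 3 (delete): buffer="ignns" (len 5), cursors c1@0 c2@1 c3@3 c4@4, authorship .....
After op 4 (insert('n')): buffer="ningnnnns" (len 9), cursors c1@1 c2@3 c3@6 c4@8, authorship 1.2..3.4.
After op 5 (insert('y')): buffer="nyinygnnynnys" (len 13), cursors c1@2 c2@5 c3@9 c4@12, authorship 11.22..33.44.
Authorship (.=original, N=cursor N): 1 1 . 2 2 . . 3 3 . 4 4 .
Index 7: author = 3

Answer: cursor 3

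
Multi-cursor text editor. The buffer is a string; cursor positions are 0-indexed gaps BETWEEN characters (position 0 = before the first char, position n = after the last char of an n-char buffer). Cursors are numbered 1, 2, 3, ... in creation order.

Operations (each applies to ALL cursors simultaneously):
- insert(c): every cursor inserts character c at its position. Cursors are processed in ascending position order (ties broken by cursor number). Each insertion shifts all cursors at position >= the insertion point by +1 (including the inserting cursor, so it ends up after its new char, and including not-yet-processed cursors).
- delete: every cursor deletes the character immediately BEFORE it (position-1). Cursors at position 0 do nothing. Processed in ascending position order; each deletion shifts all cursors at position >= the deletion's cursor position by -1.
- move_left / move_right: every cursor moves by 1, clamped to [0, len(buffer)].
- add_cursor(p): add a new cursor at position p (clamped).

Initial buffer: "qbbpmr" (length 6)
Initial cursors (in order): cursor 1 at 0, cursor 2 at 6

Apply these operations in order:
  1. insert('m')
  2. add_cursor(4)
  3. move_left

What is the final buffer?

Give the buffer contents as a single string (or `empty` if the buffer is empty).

Answer: mqbbpmrm

Derivation:
After op 1 (insert('m')): buffer="mqbbpmrm" (len 8), cursors c1@1 c2@8, authorship 1......2
After op 2 (add_cursor(4)): buffer="mqbbpmrm" (len 8), cursors c1@1 c3@4 c2@8, authorship 1......2
After op 3 (move_left): buffer="mqbbpmrm" (len 8), cursors c1@0 c3@3 c2@7, authorship 1......2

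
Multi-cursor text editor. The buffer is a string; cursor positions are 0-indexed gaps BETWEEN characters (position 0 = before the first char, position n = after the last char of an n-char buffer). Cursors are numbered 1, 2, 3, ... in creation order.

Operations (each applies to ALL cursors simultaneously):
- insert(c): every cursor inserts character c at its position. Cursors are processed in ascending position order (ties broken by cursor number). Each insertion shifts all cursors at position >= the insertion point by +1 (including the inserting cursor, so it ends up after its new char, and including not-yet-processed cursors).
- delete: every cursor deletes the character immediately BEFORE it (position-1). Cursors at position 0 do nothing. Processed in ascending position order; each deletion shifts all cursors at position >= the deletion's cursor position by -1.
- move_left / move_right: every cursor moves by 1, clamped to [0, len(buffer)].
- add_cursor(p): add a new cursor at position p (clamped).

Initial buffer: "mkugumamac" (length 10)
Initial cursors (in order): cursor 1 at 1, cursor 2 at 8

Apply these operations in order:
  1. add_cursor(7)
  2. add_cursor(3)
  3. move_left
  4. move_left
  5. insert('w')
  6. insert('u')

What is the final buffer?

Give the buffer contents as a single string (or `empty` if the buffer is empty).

Answer: wumwukuguwumwuamac

Derivation:
After op 1 (add_cursor(7)): buffer="mkugumamac" (len 10), cursors c1@1 c3@7 c2@8, authorship ..........
After op 2 (add_cursor(3)): buffer="mkugumamac" (len 10), cursors c1@1 c4@3 c3@7 c2@8, authorship ..........
After op 3 (move_left): buffer="mkugumamac" (len 10), cursors c1@0 c4@2 c3@6 c2@7, authorship ..........
After op 4 (move_left): buffer="mkugumamac" (len 10), cursors c1@0 c4@1 c3@5 c2@6, authorship ..........
After op 5 (insert('w')): buffer="wmwkuguwmwamac" (len 14), cursors c1@1 c4@3 c3@8 c2@10, authorship 1.4....3.2....
After op 6 (insert('u')): buffer="wumwukuguwumwuamac" (len 18), cursors c1@2 c4@5 c3@11 c2@14, authorship 11.44....33.22....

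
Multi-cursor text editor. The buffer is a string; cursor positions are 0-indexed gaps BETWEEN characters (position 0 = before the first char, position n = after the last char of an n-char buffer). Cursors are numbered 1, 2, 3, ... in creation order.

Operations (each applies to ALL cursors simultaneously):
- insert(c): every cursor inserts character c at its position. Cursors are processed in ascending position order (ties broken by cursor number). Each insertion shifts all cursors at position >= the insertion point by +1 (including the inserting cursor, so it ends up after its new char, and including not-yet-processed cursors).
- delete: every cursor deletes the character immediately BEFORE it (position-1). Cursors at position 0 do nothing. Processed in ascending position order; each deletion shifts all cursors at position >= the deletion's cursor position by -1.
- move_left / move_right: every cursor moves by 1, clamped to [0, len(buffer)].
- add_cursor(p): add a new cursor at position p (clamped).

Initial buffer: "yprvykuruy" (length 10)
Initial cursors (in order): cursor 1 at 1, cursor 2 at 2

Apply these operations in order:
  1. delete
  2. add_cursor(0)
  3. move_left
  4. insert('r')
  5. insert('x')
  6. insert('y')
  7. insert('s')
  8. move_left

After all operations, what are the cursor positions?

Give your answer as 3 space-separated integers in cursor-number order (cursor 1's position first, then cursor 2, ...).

After op 1 (delete): buffer="rvykuruy" (len 8), cursors c1@0 c2@0, authorship ........
After op 2 (add_cursor(0)): buffer="rvykuruy" (len 8), cursors c1@0 c2@0 c3@0, authorship ........
After op 3 (move_left): buffer="rvykuruy" (len 8), cursors c1@0 c2@0 c3@0, authorship ........
After op 4 (insert('r')): buffer="rrrrvykuruy" (len 11), cursors c1@3 c2@3 c3@3, authorship 123........
After op 5 (insert('x')): buffer="rrrxxxrvykuruy" (len 14), cursors c1@6 c2@6 c3@6, authorship 123123........
After op 6 (insert('y')): buffer="rrrxxxyyyrvykuruy" (len 17), cursors c1@9 c2@9 c3@9, authorship 123123123........
After op 7 (insert('s')): buffer="rrrxxxyyysssrvykuruy" (len 20), cursors c1@12 c2@12 c3@12, authorship 123123123123........
After op 8 (move_left): buffer="rrrxxxyyysssrvykuruy" (len 20), cursors c1@11 c2@11 c3@11, authorship 123123123123........

Answer: 11 11 11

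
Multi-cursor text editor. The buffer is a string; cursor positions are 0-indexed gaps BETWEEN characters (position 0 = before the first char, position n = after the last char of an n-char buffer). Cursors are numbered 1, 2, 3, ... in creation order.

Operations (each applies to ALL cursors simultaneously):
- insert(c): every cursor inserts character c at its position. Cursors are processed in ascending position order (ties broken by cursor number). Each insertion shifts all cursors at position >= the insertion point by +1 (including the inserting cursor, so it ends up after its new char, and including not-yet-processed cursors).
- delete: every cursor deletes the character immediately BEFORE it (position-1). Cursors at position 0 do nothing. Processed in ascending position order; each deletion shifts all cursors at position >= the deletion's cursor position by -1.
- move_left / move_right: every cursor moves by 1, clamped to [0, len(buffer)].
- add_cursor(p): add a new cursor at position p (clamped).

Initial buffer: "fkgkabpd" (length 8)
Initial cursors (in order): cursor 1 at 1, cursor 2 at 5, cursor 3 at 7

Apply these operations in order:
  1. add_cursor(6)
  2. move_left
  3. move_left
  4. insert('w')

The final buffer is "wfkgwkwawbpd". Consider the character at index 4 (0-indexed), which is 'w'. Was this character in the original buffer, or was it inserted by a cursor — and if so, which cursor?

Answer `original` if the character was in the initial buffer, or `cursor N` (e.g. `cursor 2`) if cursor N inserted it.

Answer: cursor 2

Derivation:
After op 1 (add_cursor(6)): buffer="fkgkabpd" (len 8), cursors c1@1 c2@5 c4@6 c3@7, authorship ........
After op 2 (move_left): buffer="fkgkabpd" (len 8), cursors c1@0 c2@4 c4@5 c3@6, authorship ........
After op 3 (move_left): buffer="fkgkabpd" (len 8), cursors c1@0 c2@3 c4@4 c3@5, authorship ........
After op 4 (insert('w')): buffer="wfkgwkwawbpd" (len 12), cursors c1@1 c2@5 c4@7 c3@9, authorship 1...2.4.3...
Authorship (.=original, N=cursor N): 1 . . . 2 . 4 . 3 . . .
Index 4: author = 2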